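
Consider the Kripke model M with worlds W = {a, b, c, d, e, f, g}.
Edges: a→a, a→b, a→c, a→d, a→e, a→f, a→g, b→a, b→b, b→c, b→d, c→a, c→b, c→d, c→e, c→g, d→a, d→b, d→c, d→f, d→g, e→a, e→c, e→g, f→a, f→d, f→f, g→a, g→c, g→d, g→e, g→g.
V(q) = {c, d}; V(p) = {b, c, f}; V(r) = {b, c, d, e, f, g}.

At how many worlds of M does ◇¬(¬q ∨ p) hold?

Let φ = ◇¬(¬q ∨ p). Evaluate φ at each world:
  a (successors {a, b, c, d, e, f, g}): φ is true.
  b (successors {a, b, c, d}): φ is true.
  c (successors {a, b, d, e, g}): φ is true.
  d (successors {a, b, c, f, g}): φ is false.
  e (successors {a, c, g}): φ is false.
  f (successors {a, d, f}): φ is true.
  g (successors {a, c, d, e, g}): φ is true.
For instance, at d:
  At d: ◇¬(¬q ∨ p) requires ¬(¬q ∨ p) at some successor in {a, b, c, f, g}.
    At a: ¬(¬q ∨ p) is false.
    At b: ¬(¬q ∨ p) is false.
    At c: ¬(¬q ∨ p) is false.
    At f: ¬(¬q ∨ p) is false.
    At g: ¬(¬q ∨ p) is false.
  So ◇¬(¬q ∨ p) is false at d.
Satisfying worlds: {a, b, c, f, g}

5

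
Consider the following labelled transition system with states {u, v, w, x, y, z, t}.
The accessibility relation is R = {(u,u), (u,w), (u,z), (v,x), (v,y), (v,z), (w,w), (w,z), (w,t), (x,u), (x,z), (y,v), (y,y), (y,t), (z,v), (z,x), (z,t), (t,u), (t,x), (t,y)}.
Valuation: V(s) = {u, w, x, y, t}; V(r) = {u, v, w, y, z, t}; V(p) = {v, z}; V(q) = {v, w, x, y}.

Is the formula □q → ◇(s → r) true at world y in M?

Recall that □ψ holds at a world iff ψ holds at every accessible world, and ◇ψ holds iff ψ holds at some accessible world.
At y: □q is false, ◇(s → r) is true, so □q → ◇(s → r) is true.
  At y: □q requires q at every successor {v, y, t}.
    q fails at t, so □q is false at y.
  At y: ◇(s → r) requires s → r at some successor in {v, y, t}.
    s → r holds at v, so ◇(s → r) is true at y.

Yes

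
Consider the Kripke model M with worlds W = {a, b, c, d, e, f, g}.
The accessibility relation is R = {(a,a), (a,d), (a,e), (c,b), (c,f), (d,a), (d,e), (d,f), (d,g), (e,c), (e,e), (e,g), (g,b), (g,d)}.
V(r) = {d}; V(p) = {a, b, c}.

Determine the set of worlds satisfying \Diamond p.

a, c, d, e, g

Recall that \Diamond ψ holds at a world iff ψ holds at some accessible world.
Let φ = \Diamond p. Evaluate φ at each world:
  a (successors {a, d, e}): φ is true.
  b (successors ∅): φ is false.
  c (successors {b, f}): φ is true.
  d (successors {a, e, f, g}): φ is true.
  e (successors {c, e, g}): φ is true.
  f (successors ∅): φ is false.
  g (successors {b, d}): φ is true.
For instance, at e:
  At e: \Diamond p requires p at some successor in {c, e, g}.
    p holds at c, so \Diamond p is true at e.
Satisfying worlds: {a, c, d, e, g}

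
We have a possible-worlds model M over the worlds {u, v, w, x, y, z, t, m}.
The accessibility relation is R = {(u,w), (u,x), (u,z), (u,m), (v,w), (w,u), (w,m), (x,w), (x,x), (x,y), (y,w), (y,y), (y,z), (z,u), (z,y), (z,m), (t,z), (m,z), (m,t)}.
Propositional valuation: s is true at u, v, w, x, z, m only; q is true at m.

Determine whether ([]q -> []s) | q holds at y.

At y: []q -> []s is true, q is false, so ([]q -> []s) | q is true.
  At y: []q is false, []s is false, so []q -> []s is true.
    At y: []q requires q at every successor {w, y, z}.
      q fails at w, so []q is false at y.
    At y: []s requires s at every successor {w, y, z}.
      s fails at y, so []s is false at y.

Yes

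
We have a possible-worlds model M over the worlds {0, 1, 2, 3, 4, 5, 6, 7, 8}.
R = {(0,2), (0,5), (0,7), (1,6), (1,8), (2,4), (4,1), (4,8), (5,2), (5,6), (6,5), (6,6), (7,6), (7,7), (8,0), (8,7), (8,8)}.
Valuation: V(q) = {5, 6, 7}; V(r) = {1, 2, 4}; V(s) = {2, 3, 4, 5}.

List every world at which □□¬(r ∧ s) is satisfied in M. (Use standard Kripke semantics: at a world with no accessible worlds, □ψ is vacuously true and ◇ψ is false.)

1, 2, 3, 4, 7

Let φ = □□¬(r ∧ s). Evaluate φ at each world:
  0 (successors {2, 5, 7}): φ is false.
  1 (successors {6, 8}): φ is true.
  2 (successors {4}): φ is true.
  3 (successors ∅): φ is true.
  4 (successors {1, 8}): φ is true.
  5 (successors {2, 6}): φ is false.
  6 (successors {5, 6}): φ is false.
  7 (successors {6, 7}): φ is true.
  8 (successors {0, 7, 8}): φ is false.
For instance, at 5:
  At 5: □□¬(r ∧ s) requires □¬(r ∧ s) at every successor {2, 6}.
    □¬(r ∧ s) fails at 2, so □□¬(r ∧ s) is false at 5.
      At 2: □¬(r ∧ s) requires ¬(r ∧ s) at every successor {4}.
        ¬(r ∧ s) fails at 4, so □¬(r ∧ s) is false at 2.
Satisfying worlds: {1, 2, 3, 4, 7}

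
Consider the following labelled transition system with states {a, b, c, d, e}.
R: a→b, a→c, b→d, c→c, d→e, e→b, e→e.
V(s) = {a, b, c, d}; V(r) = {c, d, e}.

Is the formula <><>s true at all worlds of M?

Let φ = <><>s. Evaluate φ at each world:
  a (successors {b, c}): φ is true.
  b (successors {d}): φ is false.
  c (successors {c}): φ is true.
  d (successors {e}): φ is true.
  e (successors {b, e}): φ is true.
Detail at b (counterexample):
  At b: <><>s requires <>s at some successor in {d}.
    At d: <>s is false.
  So <><>s is false at b.

No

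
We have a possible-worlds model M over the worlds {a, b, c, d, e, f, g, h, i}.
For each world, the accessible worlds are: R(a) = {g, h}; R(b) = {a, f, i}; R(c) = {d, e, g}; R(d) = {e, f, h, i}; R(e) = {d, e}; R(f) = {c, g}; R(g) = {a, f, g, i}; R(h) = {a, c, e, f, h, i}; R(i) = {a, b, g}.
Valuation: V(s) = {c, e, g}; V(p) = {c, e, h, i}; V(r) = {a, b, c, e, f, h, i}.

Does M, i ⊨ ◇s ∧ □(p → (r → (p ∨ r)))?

At i: ◇s is true, □(p → (r → (p ∨ r))) is true, so ◇s ∧ □(p → (r → (p ∨ r))) is true.
  At i: ◇s requires s at some successor in {a, b, g}.
    s holds at g, so ◇s is true at i.
  At i: □(p → (r → (p ∨ r))) requires p → (r → (p ∨ r)) at every successor {a, b, g}.
    At a: p → (r → (p ∨ r)) is true.
    At b: p → (r → (p ∨ r)) is true.
    At g: p → (r → (p ∨ r)) is true.
  So □(p → (r → (p ∨ r))) is true at i.

Yes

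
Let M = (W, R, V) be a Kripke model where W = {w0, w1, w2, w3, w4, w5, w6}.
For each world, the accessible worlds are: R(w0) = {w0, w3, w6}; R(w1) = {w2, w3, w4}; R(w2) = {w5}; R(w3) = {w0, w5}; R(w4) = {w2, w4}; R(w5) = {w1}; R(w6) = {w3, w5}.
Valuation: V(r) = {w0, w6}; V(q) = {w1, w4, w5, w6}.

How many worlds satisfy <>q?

Let φ = <>q. Evaluate φ at each world:
  w0 (successors {w0, w3, w6}): φ is true.
  w1 (successors {w2, w3, w4}): φ is true.
  w2 (successors {w5}): φ is true.
  w3 (successors {w0, w5}): φ is true.
  w4 (successors {w2, w4}): φ is true.
  w5 (successors {w1}): φ is true.
  w6 (successors {w3, w5}): φ is true.
For instance, at w0:
  At w0: <>q requires q at some successor in {w0, w3, w6}.
    q holds at w6, so <>q is true at w0.
Satisfying worlds: {w0, w1, w2, w3, w4, w5, w6}

7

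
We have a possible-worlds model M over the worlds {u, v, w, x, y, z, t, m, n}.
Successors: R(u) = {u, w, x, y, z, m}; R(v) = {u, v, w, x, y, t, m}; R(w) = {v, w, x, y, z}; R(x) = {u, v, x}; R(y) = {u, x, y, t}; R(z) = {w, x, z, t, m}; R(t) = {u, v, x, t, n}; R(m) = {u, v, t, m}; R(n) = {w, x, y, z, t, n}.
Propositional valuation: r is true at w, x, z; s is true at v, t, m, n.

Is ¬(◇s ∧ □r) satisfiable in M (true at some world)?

Yes

Let φ = ¬(◇s ∧ □r). Evaluate φ at each world:
  u (successors {u, w, x, y, z, m}): φ is true.
  v (successors {u, v, w, x, y, t, m}): φ is true.
  w (successors {v, w, x, y, z}): φ is true.
  x (successors {u, v, x}): φ is true.
  y (successors {u, x, y, t}): φ is true.
  z (successors {w, x, z, t, m}): φ is true.
  t (successors {u, v, x, t, n}): φ is true.
  m (successors {u, v, t, m}): φ is true.
  n (successors {w, x, y, z, t, n}): φ is true.
Detail at u (witness):
  At u: ◇s ∧ □r is false, so ¬(◇s ∧ □r) is true.
    At u: ◇s is true, □r is false, so ◇s ∧ □r is false.
      At u: ◇s requires s at some successor in {u, w, x, y, z, m}.
        s holds at m, so ◇s is true at u.
      At u: □r requires r at every successor {u, w, x, y, z, m}.
        r fails at u, so □r is false at u.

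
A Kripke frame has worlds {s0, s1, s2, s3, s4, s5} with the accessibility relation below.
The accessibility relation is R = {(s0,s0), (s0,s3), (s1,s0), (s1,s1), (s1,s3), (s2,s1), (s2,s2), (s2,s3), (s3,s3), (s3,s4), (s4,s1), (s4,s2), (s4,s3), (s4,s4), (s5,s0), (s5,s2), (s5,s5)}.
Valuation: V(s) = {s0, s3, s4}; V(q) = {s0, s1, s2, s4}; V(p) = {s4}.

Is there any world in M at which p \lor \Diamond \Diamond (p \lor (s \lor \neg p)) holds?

Recall that \Diamond ψ holds at a world iff ψ holds at some accessible world.
Let φ = p \lor \Diamond \Diamond (p \lor (s \lor \neg p)). Evaluate φ at each world:
  s0 (successors {s0, s3}): φ is true.
  s1 (successors {s0, s1, s3}): φ is true.
  s2 (successors {s1, s2, s3}): φ is true.
  s3 (successors {s3, s4}): φ is true.
  s4 (successors {s1, s2, s3, s4}): φ is true.
  s5 (successors {s0, s2, s5}): φ is true.
Detail at s0 (witness):
  At s0: p is false, \Diamond \Diamond (p \lor (s \lor \neg p)) is true, so p \lor \Diamond \Diamond (p \lor (s \lor \neg p)) is true.
    At s0: \Diamond \Diamond (p \lor (s \lor \neg p)) requires \Diamond (p \lor (s \lor \neg p)) at some successor in {s0, s3}.
      \Diamond (p \lor (s \lor \neg p)) holds at s0, so \Diamond \Diamond (p \lor (s \lor \neg p)) is true at s0.

Yes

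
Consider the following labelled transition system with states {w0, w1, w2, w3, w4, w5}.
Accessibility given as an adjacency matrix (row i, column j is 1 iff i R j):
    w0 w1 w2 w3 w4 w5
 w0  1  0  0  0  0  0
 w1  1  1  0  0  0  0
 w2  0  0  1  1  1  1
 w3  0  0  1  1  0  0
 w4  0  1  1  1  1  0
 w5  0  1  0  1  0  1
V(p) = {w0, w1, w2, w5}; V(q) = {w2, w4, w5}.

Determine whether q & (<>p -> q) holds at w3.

At w3: q is false, <>p -> q is false, so q & (<>p -> q) is false.
  At w3: <>p is true, q is false, so <>p -> q is false.
    At w3: <>p requires p at some successor in {w2, w3}.
      p holds at w2, so <>p is true at w3.

No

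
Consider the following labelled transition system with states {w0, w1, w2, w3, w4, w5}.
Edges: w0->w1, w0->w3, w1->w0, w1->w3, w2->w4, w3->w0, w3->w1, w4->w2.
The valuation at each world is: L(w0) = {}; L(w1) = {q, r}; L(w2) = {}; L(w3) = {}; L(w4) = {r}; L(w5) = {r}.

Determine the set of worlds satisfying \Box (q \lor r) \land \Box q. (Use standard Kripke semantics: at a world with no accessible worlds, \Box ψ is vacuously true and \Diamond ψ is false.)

w5

Recall that \Box ψ holds at a world iff ψ holds at every accessible world, and \Diamond ψ holds iff ψ holds at some accessible world.
Let φ = \Box (q \lor r) \land \Box q. Evaluate φ at each world:
  w0 (successors {w1, w3}): φ is false.
  w1 (successors {w0, w3}): φ is false.
  w2 (successors {w4}): φ is false.
  w3 (successors {w0, w1}): φ is false.
  w4 (successors {w2}): φ is false.
  w5 (successors ∅): φ is true.
For instance, at w4:
  At w4: \Box (q \lor r) is false, \Box q is false, so \Box (q \lor r) \land \Box q is false.
    At w4: \Box (q \lor r) requires q \lor r at every successor {w2}.
      q \lor r fails at w2, so \Box (q \lor r) is false at w4.
    At w4: \Box q requires q at every successor {w2}.
      q fails at w2, so \Box q is false at w4.
Satisfying worlds: {w5}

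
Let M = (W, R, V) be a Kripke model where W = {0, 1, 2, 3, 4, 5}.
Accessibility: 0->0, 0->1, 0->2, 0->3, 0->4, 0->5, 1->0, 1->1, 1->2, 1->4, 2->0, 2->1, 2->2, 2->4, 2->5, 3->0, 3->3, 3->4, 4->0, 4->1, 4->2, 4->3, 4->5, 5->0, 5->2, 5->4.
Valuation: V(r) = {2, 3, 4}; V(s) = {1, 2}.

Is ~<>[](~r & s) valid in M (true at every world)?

Let φ = ~<>[](~r & s). Evaluate φ at each world:
  0 (successors {0, 1, 2, 3, 4, 5}): φ is true.
  1 (successors {0, 1, 2, 4}): φ is true.
  2 (successors {0, 1, 2, 4, 5}): φ is true.
  3 (successors {0, 3, 4}): φ is true.
  4 (successors {0, 1, 2, 3, 5}): φ is true.
  5 (successors {0, 2, 4}): φ is true.
For instance, at 2:
  At 2: <>[](~r & s) is false, so ~<>[](~r & s) is true.
    At 2: <>[](~r & s) requires [](~r & s) at some successor in {0, 1, 2, 4, 5}.
      At 0: [](~r & s) is false.
      At 1: [](~r & s) is false.
      At 2: [](~r & s) is false.
      At 4: [](~r & s) is false.
      At 5: [](~r & s) is false.
    So <>[](~r & s) is false at 2.

Yes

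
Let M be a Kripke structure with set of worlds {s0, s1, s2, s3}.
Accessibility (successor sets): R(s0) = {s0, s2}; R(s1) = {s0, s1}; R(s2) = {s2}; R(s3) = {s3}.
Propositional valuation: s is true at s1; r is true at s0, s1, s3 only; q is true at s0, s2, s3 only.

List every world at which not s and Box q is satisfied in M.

Let φ = not s and Box q. Evaluate φ at each world:
  s0 (successors {s0, s2}): φ is true.
  s1 (successors {s0, s1}): φ is false.
  s2 (successors {s2}): φ is true.
  s3 (successors {s3}): φ is true.
For instance, at s0:
  At s0: not s is true, Box q is true, so not s and Box q is true.
    At s0: Box q requires q at every successor {s0, s2}.
      At s0: q is true.
      At s2: q is true.
    So Box q is true at s0.
Satisfying worlds: {s0, s2, s3}

s0, s2, s3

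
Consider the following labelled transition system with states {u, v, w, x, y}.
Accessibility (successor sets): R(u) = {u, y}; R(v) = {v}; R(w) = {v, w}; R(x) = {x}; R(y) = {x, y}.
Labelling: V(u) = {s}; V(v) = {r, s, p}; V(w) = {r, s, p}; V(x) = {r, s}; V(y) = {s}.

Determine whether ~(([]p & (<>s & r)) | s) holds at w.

No

At w: ([]p & (<>s & r)) | s is true, so ~(([]p & (<>s & r)) | s) is false.
  At w: []p & (<>s & r) is true, s is true, so ([]p & (<>s & r)) | s is true.
    At w: []p is true, <>s & r is true, so []p & (<>s & r) is true.
      At w: []p requires p at every successor {v, w}.
        At v: p is true.
        At w: p is true.
      So []p is true at w.
      At w: <>s is true, r is true, so <>s & r is true.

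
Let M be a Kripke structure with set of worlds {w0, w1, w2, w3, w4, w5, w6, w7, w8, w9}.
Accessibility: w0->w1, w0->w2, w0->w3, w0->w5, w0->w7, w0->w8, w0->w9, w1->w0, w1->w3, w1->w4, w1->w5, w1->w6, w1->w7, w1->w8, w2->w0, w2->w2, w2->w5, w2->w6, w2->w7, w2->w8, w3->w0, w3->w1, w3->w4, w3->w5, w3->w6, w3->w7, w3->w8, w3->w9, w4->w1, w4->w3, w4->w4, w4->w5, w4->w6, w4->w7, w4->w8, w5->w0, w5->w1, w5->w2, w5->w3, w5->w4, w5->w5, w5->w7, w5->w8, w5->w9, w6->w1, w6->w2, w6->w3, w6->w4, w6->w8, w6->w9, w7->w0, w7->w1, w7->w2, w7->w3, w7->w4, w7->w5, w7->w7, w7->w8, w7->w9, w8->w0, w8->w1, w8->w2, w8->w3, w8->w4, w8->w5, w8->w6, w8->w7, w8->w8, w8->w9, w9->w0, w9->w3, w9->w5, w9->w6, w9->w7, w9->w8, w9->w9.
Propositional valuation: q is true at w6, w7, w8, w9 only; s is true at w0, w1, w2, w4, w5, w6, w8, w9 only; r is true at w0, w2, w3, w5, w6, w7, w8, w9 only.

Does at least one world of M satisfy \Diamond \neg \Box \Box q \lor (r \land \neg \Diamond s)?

Let φ = \Diamond \neg \Box \Box q \lor (r \land \neg \Diamond s). Evaluate φ at each world:
  w0 (successors {w1, w2, w3, w5, w7, w8, w9}): φ is true.
  w1 (successors {w0, w3, w4, w5, w6, w7, w8}): φ is true.
  w2 (successors {w0, w2, w5, w6, w7, w8}): φ is true.
  w3 (successors {w0, w1, w4, w5, w6, w7, w8, w9}): φ is true.
  w4 (successors {w1, w3, w4, w5, w6, w7, w8}): φ is true.
  w5 (successors {w0, w1, w2, w3, w4, w5, w7, w8, w9}): φ is true.
  w6 (successors {w1, w2, w3, w4, w8, w9}): φ is true.
  w7 (successors {w0, w1, w2, w3, w4, w5, w7, w8, w9}): φ is true.
  w8 (successors {w0, w1, w2, w3, w4, w5, w6, w7, w8, w9}): φ is true.
  w9 (successors {w0, w3, w5, w6, w7, w8, w9}): φ is true.
Detail at w0 (witness):
  At w0: \Diamond \neg \Box \Box q is true, r \land \neg \Diamond s is false, so \Diamond \neg \Box \Box q \lor (r \land \neg \Diamond s) is true.
    At w0: \Diamond \neg \Box \Box q requires \neg \Box \Box q at some successor in {w1, w2, w3, w5, w7, w8, w9}.
      \neg \Box \Box q holds at w1, so \Diamond \neg \Box \Box q is true at w0.
    At w0: r is true, \neg \Diamond s is false, so r \land \neg \Diamond s is false.
      At w0: \Diamond s is true, so \neg \Diamond s is false.

Yes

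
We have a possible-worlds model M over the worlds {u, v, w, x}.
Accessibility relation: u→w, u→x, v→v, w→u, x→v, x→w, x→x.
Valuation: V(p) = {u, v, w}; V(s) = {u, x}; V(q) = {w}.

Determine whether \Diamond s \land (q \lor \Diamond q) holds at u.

Yes

Recall that \Diamond ψ holds at a world iff ψ holds at some accessible world.
At u: \Diamond s is true, q \lor \Diamond q is true, so \Diamond s \land (q \lor \Diamond q) is true.
  At u: \Diamond s requires s at some successor in {w, x}.
    s holds at x, so \Diamond s is true at u.
  At u: q is false, \Diamond q is true, so q \lor \Diamond q is true.
    At u: \Diamond q requires q at some successor in {w, x}.
      q holds at w, so \Diamond q is true at u.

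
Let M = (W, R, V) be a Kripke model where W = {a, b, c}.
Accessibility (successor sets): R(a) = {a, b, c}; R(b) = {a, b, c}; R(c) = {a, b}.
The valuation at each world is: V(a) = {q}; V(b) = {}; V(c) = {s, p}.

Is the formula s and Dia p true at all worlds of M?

No

Let φ = s and Dia p. Evaluate φ at each world:
  a (successors {a, b, c}): φ is false.
  b (successors {a, b, c}): φ is false.
  c (successors {a, b}): φ is false.
Detail at a (counterexample):
  At a: s is false, Dia p is true, so s and Dia p is false.
    At a: Dia p requires p at some successor in {a, b, c}.
      p holds at c, so Dia p is true at a.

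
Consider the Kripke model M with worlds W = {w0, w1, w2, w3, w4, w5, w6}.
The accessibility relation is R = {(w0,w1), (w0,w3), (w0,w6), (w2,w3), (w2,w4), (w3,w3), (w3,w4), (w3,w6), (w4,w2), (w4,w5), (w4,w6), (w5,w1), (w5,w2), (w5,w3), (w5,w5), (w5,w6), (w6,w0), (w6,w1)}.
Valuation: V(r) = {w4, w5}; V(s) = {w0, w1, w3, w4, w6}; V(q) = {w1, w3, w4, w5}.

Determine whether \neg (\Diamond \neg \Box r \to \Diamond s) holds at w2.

No

At w2: \Diamond \neg \Box r \to \Diamond s is true, so \neg (\Diamond \neg \Box r \to \Diamond s) is false.
  At w2: \Diamond \neg \Box r is true, \Diamond s is true, so \Diamond \neg \Box r \to \Diamond s is true.
    At w2: \Diamond \neg \Box r requires \neg \Box r at some successor in {w3, w4}.
      \neg \Box r holds at w3, so \Diamond \neg \Box r is true at w2.
    At w2: \Diamond s requires s at some successor in {w3, w4}.
      s holds at w3, so \Diamond s is true at w2.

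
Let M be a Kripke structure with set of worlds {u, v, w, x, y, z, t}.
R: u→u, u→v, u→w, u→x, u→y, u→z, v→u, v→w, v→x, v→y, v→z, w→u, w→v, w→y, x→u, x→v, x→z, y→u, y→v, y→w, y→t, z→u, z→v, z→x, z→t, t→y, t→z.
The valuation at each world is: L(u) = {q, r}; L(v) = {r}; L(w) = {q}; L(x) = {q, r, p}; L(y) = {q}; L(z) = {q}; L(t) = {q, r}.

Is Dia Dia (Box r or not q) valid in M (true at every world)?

Let φ = Dia Dia (Box r or not q). Evaluate φ at each world:
  u (successors {u, v, w, x, y, z}): φ is true.
  v (successors {u, w, x, y, z}): φ is true.
  w (successors {u, v, y}): φ is true.
  x (successors {u, v, z}): φ is true.
  y (successors {u, v, w, t}): φ is true.
  z (successors {u, v, x, t}): φ is true.
  t (successors {y, z}): φ is true.
For instance, at u:
  At u: Dia Dia (Box r or not q) requires Dia (Box r or not q) at some successor in {u, v, w, x, y, z}.
    Dia (Box r or not q) holds at u, so Dia Dia (Box r or not q) is true at u.
      At u: Dia (Box r or not q) requires Box r or not q at some successor in {u, v, w, x, y, z}.
        Box r or not q holds at v, so Dia (Box r or not q) is true at u.

Yes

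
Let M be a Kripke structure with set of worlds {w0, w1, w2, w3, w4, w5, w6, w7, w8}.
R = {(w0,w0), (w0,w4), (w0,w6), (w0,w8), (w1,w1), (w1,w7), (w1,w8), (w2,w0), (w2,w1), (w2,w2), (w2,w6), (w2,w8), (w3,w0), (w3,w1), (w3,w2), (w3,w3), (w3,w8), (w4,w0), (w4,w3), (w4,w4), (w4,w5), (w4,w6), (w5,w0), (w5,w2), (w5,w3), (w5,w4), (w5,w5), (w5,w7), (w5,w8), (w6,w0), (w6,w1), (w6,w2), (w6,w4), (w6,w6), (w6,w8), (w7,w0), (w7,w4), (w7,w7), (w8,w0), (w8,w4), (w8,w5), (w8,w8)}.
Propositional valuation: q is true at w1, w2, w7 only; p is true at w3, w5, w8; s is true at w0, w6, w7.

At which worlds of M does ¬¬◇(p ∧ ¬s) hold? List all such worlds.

Let φ = ¬¬◇(p ∧ ¬s). Evaluate φ at each world:
  w0 (successors {w0, w4, w6, w8}): φ is true.
  w1 (successors {w1, w7, w8}): φ is true.
  w2 (successors {w0, w1, w2, w6, w8}): φ is true.
  w3 (successors {w0, w1, w2, w3, w8}): φ is true.
  w4 (successors {w0, w3, w4, w5, w6}): φ is true.
  w5 (successors {w0, w2, w3, w4, w5, w7, w8}): φ is true.
  w6 (successors {w0, w1, w2, w4, w6, w8}): φ is true.
  w7 (successors {w0, w4, w7}): φ is false.
  w8 (successors {w0, w4, w5, w8}): φ is true.
For instance, at w8:
  At w8: ¬◇(p ∧ ¬s) is false, so ¬¬◇(p ∧ ¬s) is true.
    At w8: ◇(p ∧ ¬s) is true, so ¬◇(p ∧ ¬s) is false.
      At w8: ◇(p ∧ ¬s) requires p ∧ ¬s at some successor in {w0, w4, w5, w8}.
        p ∧ ¬s holds at w5, so ◇(p ∧ ¬s) is true at w8.
Satisfying worlds: {w0, w1, w2, w3, w4, w5, w6, w8}

w0, w1, w2, w3, w4, w5, w6, w8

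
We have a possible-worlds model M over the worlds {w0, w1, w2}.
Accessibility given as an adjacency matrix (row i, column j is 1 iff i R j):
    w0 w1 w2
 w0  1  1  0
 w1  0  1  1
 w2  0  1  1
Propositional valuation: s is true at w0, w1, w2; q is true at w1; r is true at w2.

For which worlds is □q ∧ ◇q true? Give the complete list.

Let φ = □q ∧ ◇q. Evaluate φ at each world:
  w0 (successors {w0, w1}): φ is false.
  w1 (successors {w1, w2}): φ is false.
  w2 (successors {w1, w2}): φ is false.
For instance, at w2:
  At w2: □q is false, ◇q is true, so □q ∧ ◇q is false.
    At w2: □q requires q at every successor {w1, w2}.
      q fails at w2, so □q is false at w2.
    At w2: ◇q requires q at some successor in {w1, w2}.
      q holds at w1, so ◇q is true at w2.
Satisfying worlds: none.

none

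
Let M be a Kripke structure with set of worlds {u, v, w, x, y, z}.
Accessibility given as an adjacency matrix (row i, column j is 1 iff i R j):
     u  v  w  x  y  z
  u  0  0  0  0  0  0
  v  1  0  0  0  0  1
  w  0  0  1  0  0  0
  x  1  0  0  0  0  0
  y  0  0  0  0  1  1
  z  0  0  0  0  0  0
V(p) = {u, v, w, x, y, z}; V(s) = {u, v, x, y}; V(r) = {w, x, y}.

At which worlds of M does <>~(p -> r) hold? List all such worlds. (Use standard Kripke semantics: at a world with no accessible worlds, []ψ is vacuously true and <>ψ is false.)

v, x, y

Recall that <>ψ holds at a world iff ψ holds at some accessible world.
Let φ = <>~(p -> r). Evaluate φ at each world:
  u (successors ∅): φ is false.
  v (successors {u, z}): φ is true.
  w (successors {w}): φ is false.
  x (successors {u}): φ is true.
  y (successors {y, z}): φ is true.
  z (successors ∅): φ is false.
For instance, at v:
  At v: <>~(p -> r) requires ~(p -> r) at some successor in {u, z}.
    ~(p -> r) holds at u, so <>~(p -> r) is true at v.
Satisfying worlds: {v, x, y}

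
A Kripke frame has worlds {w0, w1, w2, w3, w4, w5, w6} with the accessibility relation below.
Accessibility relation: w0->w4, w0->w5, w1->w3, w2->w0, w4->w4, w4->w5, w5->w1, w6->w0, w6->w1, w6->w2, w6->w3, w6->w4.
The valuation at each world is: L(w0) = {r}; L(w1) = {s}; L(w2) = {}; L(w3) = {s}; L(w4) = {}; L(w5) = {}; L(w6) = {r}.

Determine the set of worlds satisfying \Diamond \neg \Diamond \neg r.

Let φ = \Diamond \neg \Diamond \neg r. Evaluate φ at each world:
  w0 (successors {w4, w5}): φ is false.
  w1 (successors {w3}): φ is true.
  w2 (successors {w0}): φ is false.
  w3 (successors ∅): φ is false.
  w4 (successors {w4, w5}): φ is false.
  w5 (successors {w1}): φ is false.
  w6 (successors {w0, w1, w2, w3, w4}): φ is true.
For instance, at w6:
  At w6: \Diamond \neg \Diamond \neg r requires \neg \Diamond \neg r at some successor in {w0, w1, w2, w3, w4}.
    \neg \Diamond \neg r holds at w2, so \Diamond \neg \Diamond \neg r is true at w6.
      At w2: \Diamond \neg r is false, so \neg \Diamond \neg r is true.
Satisfying worlds: {w1, w6}

w1, w6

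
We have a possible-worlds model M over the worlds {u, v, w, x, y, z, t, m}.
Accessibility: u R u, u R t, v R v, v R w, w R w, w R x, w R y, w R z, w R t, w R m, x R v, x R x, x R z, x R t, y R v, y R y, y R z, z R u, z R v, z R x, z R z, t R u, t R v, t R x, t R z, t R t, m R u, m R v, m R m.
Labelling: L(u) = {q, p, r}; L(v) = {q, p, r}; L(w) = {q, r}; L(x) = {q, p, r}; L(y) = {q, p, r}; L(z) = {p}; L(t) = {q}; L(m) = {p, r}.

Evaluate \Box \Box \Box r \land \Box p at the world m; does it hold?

Recall that \Box ψ holds at a world iff ψ holds at every accessible world, and \Diamond ψ holds iff ψ holds at some accessible world.
At m: \Box \Box \Box r is false, \Box p is true, so \Box \Box \Box r \land \Box p is false.
  At m: \Box \Box \Box r requires \Box \Box r at every successor {u, v, m}.
    \Box \Box r fails at u, so \Box \Box \Box r is false at m.
      At u: \Box \Box r requires \Box r at every successor {u, t}.
        \Box r fails at u, so \Box \Box r is false at u.
  At m: \Box p requires p at every successor {u, v, m}.
    At u: p is true.
    At v: p is true.
    At m: p is true.
  So \Box p is true at m.

No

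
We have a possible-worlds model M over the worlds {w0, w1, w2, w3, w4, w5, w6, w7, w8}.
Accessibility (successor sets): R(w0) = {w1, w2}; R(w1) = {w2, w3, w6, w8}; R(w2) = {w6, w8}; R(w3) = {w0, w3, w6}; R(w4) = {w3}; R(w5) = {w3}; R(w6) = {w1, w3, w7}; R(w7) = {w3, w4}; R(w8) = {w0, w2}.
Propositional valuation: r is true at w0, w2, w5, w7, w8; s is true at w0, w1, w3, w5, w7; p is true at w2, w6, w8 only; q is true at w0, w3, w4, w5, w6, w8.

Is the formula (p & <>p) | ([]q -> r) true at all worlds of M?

No

Recall that []ψ holds at a world iff ψ holds at every accessible world, and <>ψ holds iff ψ holds at some accessible world.
Let φ = (p & <>p) | ([]q -> r). Evaluate φ at each world:
  w0 (successors {w1, w2}): φ is true.
  w1 (successors {w2, w3, w6, w8}): φ is true.
  w2 (successors {w6, w8}): φ is true.
  w3 (successors {w0, w3, w6}): φ is false.
  w4 (successors {w3}): φ is false.
  w5 (successors {w3}): φ is true.
  w6 (successors {w1, w3, w7}): φ is true.
  w7 (successors {w3, w4}): φ is true.
  w8 (successors {w0, w2}): φ is true.
Detail at w3 (counterexample):
  At w3: p & <>p is false, []q -> r is false, so (p & <>p) | ([]q -> r) is false.
    At w3: p is false, <>p is true, so p & <>p is false.
      At w3: <>p requires p at some successor in {w0, w3, w6}.
        p holds at w6, so <>p is true at w3.
    At w3: []q is true, r is false, so []q -> r is false.
      At w3: []q requires q at every successor {w0, w3, w6}.
        At w0: q is true.
        At w3: q is true.
        At w6: q is true.
      So []q is true at w3.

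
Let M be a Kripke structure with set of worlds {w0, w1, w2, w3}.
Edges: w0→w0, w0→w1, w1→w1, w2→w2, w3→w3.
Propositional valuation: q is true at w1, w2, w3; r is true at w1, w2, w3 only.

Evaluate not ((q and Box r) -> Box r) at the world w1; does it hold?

At w1: (q and Box r) -> Box r is true, so not ((q and Box r) -> Box r) is false.
  At w1: q and Box r is true, Box r is true, so (q and Box r) -> Box r is true.
    At w1: q is true, Box r is true, so q and Box r is true.
      At w1: Box r requires r at every successor {w1}.
        At w1: r is true.
      So Box r is true at w1.
    At w1: Box r requires r at every successor {w1}.
      At w1: r is true.
    So Box r is true at w1.

No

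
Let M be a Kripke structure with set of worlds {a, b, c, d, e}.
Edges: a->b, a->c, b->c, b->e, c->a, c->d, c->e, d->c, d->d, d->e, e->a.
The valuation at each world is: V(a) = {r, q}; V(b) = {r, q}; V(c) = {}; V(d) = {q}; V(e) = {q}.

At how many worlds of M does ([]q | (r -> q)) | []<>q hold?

Recall that []ψ holds at a world iff ψ holds at every accessible world, and <>ψ holds iff ψ holds at some accessible world.
Let φ = ([]q | (r -> q)) | []<>q. Evaluate φ at each world:
  a (successors {b, c}): φ is true.
  b (successors {c, e}): φ is true.
  c (successors {a, d, e}): φ is true.
  d (successors {c, d, e}): φ is true.
  e (successors {a}): φ is true.
For instance, at e:
  At e: []q | (r -> q) is true, []<>q is true, so ([]q | (r -> q)) | []<>q is true.
    At e: []q is true, r -> q is true, so []q | (r -> q) is true.
      At e: []q requires q at every successor {a}.
        At a: q is true.
      So []q is true at e.
    At e: []<>q requires <>q at every successor {a}.
      At a: <>q is true.
    So []<>q is true at e.
Satisfying worlds: {a, b, c, d, e}

5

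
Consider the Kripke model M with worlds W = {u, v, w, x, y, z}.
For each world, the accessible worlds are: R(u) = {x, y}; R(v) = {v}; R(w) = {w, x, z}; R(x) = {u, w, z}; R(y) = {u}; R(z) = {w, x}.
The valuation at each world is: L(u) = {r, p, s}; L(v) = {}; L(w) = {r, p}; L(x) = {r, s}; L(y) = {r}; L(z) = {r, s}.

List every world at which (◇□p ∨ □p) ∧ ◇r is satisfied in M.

u, y

Let φ = (◇□p ∨ □p) ∧ ◇r. Evaluate φ at each world:
  u (successors {x, y}): φ is true.
  v (successors {v}): φ is false.
  w (successors {w, x, z}): φ is false.
  x (successors {u, w, z}): φ is false.
  y (successors {u}): φ is true.
  z (successors {w, x}): φ is false.
For instance, at v:
  At v: ◇□p ∨ □p is false, ◇r is false, so (◇□p ∨ □p) ∧ ◇r is false.
    At v: ◇□p is false, □p is false, so ◇□p ∨ □p is false.
      At v: ◇□p requires □p at some successor in {v}.
        At v: □p is false.
      So ◇□p is false at v.
      At v: □p requires p at every successor {v}.
        p fails at v, so □p is false at v.
    At v: ◇r requires r at some successor in {v}.
      At v: r is false.
    So ◇r is false at v.
Satisfying worlds: {u, y}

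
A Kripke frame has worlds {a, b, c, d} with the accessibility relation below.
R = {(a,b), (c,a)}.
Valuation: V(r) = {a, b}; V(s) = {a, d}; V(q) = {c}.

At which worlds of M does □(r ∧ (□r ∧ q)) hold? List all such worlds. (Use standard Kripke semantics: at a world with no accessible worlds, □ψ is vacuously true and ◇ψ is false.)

Recall that □ψ holds at a world iff ψ holds at every accessible world, and ◇ψ holds iff ψ holds at some accessible world.
Let φ = □(r ∧ (□r ∧ q)). Evaluate φ at each world:
  a (successors {b}): φ is false.
  b (successors ∅): φ is true.
  c (successors {a}): φ is false.
  d (successors ∅): φ is true.
For instance, at c:
  At c: □(r ∧ (□r ∧ q)) requires r ∧ (□r ∧ q) at every successor {a}.
    r ∧ (□r ∧ q) fails at a, so □(r ∧ (□r ∧ q)) is false at c.
      At a: r is true, □r ∧ q is false, so r ∧ (□r ∧ q) is false.
Satisfying worlds: {b, d}

b, d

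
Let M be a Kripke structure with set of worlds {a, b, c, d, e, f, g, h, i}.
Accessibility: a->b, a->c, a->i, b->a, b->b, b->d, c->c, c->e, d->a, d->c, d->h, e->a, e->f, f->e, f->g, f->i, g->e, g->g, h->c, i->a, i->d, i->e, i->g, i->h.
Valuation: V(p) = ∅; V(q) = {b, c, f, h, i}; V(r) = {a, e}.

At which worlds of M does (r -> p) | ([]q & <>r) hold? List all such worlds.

b, c, d, f, g, h, i

Let φ = (r -> p) | ([]q & <>r). Evaluate φ at each world:
  a (successors {b, c, i}): φ is false.
  b (successors {a, b, d}): φ is true.
  c (successors {c, e}): φ is true.
  d (successors {a, c, h}): φ is true.
  e (successors {a, f}): φ is false.
  f (successors {e, g, i}): φ is true.
  g (successors {e, g}): φ is true.
  h (successors {c}): φ is true.
  i (successors {a, d, e, g, h}): φ is true.
For instance, at i:
  At i: r -> p is true, []q & <>r is false, so (r -> p) | ([]q & <>r) is true.
    At i: []q is false, <>r is true, so []q & <>r is false.
      At i: []q requires q at every successor {a, d, e, g, h}.
        q fails at a, so []q is false at i.
      At i: <>r requires r at some successor in {a, d, e, g, h}.
        r holds at a, so <>r is true at i.
Satisfying worlds: {b, c, d, f, g, h, i}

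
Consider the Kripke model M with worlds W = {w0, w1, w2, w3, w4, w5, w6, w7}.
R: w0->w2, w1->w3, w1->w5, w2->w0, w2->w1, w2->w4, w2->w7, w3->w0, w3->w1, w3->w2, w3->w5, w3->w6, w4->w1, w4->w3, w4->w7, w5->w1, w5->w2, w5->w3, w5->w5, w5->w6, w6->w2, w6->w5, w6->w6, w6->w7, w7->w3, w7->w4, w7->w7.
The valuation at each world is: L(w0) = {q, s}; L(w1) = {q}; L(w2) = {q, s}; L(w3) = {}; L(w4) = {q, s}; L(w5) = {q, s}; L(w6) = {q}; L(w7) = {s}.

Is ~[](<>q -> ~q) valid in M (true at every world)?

Yes

Let φ = ~[](<>q -> ~q). Evaluate φ at each world:
  w0 (successors {w2}): φ is true.
  w1 (successors {w3, w5}): φ is true.
  w2 (successors {w0, w1, w4, w7}): φ is true.
  w3 (successors {w0, w1, w2, w5, w6}): φ is true.
  w4 (successors {w1, w3, w7}): φ is true.
  w5 (successors {w1, w2, w3, w5, w6}): φ is true.
  w6 (successors {w2, w5, w6, w7}): φ is true.
  w7 (successors {w3, w4, w7}): φ is true.
For instance, at w1:
  At w1: [](<>q -> ~q) is false, so ~[](<>q -> ~q) is true.
    At w1: [](<>q -> ~q) requires <>q -> ~q at every successor {w3, w5}.
      <>q -> ~q fails at w5, so [](<>q -> ~q) is false at w1.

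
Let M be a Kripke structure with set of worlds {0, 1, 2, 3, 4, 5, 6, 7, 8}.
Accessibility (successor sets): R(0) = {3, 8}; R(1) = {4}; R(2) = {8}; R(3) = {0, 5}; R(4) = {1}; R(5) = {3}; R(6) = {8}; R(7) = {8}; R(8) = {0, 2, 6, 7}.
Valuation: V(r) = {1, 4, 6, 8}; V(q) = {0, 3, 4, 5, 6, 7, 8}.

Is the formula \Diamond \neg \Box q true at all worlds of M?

Let φ = \Diamond \neg \Box q. Evaluate φ at each world:
  0 (successors {3, 8}): φ is true.
  1 (successors {4}): φ is true.
  2 (successors {8}): φ is true.
  3 (successors {0, 5}): φ is false.
  4 (successors {1}): φ is false.
  5 (successors {3}): φ is false.
  6 (successors {8}): φ is true.
  7 (successors {8}): φ is true.
  8 (successors {0, 2, 6, 7}): φ is false.
Detail at 3 (counterexample):
  At 3: \Diamond \neg \Box q requires \neg \Box q at some successor in {0, 5}.
    At 0: \neg \Box q is false.
    At 5: \neg \Box q is false.
  So \Diamond \neg \Box q is false at 3.

No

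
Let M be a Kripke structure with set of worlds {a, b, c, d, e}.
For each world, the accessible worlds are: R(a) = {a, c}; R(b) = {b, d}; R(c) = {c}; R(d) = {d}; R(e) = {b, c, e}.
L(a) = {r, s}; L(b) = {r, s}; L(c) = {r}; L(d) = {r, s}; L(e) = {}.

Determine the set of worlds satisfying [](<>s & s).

Let φ = [](<>s & s). Evaluate φ at each world:
  a (successors {a, c}): φ is false.
  b (successors {b, d}): φ is true.
  c (successors {c}): φ is false.
  d (successors {d}): φ is true.
  e (successors {b, c, e}): φ is false.
For instance, at d:
  At d: [](<>s & s) requires <>s & s at every successor {d}.
      At d: <>s is true, s is true, so <>s & s is true.
  So [](<>s & s) is true at d.
Satisfying worlds: {b, d}

b, d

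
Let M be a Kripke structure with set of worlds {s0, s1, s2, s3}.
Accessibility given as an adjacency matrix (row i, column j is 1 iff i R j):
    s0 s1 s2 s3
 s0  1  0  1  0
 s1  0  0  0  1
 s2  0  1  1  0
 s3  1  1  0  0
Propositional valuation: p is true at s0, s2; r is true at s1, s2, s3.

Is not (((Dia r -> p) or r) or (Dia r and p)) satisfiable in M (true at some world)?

No

Let φ = not (((Dia r -> p) or r) or (Dia r and p)). Evaluate φ at each world:
  s0 (successors {s0, s2}): φ is false.
  s1 (successors {s3}): φ is false.
  s2 (successors {s1, s2}): φ is false.
  s3 (successors {s0, s1}): φ is false.
For instance, at s1:
  At s1: ((Dia r -> p) or r) or (Dia r and p) is true, so not (((Dia r -> p) or r) or (Dia r and p)) is false.
    At s1: (Dia r -> p) or r is true, Dia r and p is false, so ((Dia r -> p) or r) or (Dia r and p) is true.
      At s1: Dia r -> p is false, r is true, so (Dia r -> p) or r is true.
      At s1: Dia r is true, p is false, so Dia r and p is false.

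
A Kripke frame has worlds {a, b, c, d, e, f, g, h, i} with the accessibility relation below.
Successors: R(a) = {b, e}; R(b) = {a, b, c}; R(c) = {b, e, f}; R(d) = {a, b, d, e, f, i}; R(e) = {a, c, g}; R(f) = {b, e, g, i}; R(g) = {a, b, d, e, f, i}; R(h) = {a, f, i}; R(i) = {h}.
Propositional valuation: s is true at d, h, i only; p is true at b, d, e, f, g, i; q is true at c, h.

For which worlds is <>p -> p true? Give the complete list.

Let φ = <>p -> p. Evaluate φ at each world:
  a (successors {b, e}): φ is false.
  b (successors {a, b, c}): φ is true.
  c (successors {b, e, f}): φ is false.
  d (successors {a, b, d, e, f, i}): φ is true.
  e (successors {a, c, g}): φ is true.
  f (successors {b, e, g, i}): φ is true.
  g (successors {a, b, d, e, f, i}): φ is true.
  h (successors {a, f, i}): φ is false.
  i (successors {h}): φ is true.
For instance, at a:
  At a: <>p is true, p is false, so <>p -> p is false.
    At a: <>p requires p at some successor in {b, e}.
      p holds at b, so <>p is true at a.
Satisfying worlds: {b, d, e, f, g, i}

b, d, e, f, g, i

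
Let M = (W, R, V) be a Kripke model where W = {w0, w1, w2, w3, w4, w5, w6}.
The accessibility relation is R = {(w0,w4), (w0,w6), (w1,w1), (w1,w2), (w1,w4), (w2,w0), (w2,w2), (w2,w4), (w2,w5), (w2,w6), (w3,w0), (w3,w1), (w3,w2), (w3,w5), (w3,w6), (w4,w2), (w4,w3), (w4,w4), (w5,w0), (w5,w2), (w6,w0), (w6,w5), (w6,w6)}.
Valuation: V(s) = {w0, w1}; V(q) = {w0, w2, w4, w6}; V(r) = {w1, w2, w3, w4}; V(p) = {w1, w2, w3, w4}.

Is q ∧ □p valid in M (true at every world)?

No

Recall that □ψ holds at a world iff ψ holds at every accessible world, and ◇ψ holds iff ψ holds at some accessible world.
Let φ = q ∧ □p. Evaluate φ at each world:
  w0 (successors {w4, w6}): φ is false.
  w1 (successors {w1, w2, w4}): φ is false.
  w2 (successors {w0, w2, w4, w5, w6}): φ is false.
  w3 (successors {w0, w1, w2, w5, w6}): φ is false.
  w4 (successors {w2, w3, w4}): φ is true.
  w5 (successors {w0, w2}): φ is false.
  w6 (successors {w0, w5, w6}): φ is false.
Detail at w0 (counterexample):
  At w0: q is true, □p is false, so q ∧ □p is false.
    At w0: □p requires p at every successor {w4, w6}.
      p fails at w6, so □p is false at w0.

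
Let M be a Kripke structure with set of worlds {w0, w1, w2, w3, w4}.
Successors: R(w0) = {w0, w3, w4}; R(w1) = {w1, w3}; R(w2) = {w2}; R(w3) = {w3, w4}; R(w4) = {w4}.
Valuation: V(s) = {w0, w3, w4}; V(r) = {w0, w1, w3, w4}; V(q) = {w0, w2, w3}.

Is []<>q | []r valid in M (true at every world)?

Recall that []ψ holds at a world iff ψ holds at every accessible world, and <>ψ holds iff ψ holds at some accessible world.
Let φ = []<>q | []r. Evaluate φ at each world:
  w0 (successors {w0, w3, w4}): φ is true.
  w1 (successors {w1, w3}): φ is true.
  w2 (successors {w2}): φ is true.
  w3 (successors {w3, w4}): φ is true.
  w4 (successors {w4}): φ is true.
For instance, at w3:
  At w3: []<>q is false, []r is true, so []<>q | []r is true.
    At w3: []<>q requires <>q at every successor {w3, w4}.
      <>q fails at w4, so []<>q is false at w3.
    At w3: []r requires r at every successor {w3, w4}.
      At w3: r is true.
      At w4: r is true.
    So []r is true at w3.

Yes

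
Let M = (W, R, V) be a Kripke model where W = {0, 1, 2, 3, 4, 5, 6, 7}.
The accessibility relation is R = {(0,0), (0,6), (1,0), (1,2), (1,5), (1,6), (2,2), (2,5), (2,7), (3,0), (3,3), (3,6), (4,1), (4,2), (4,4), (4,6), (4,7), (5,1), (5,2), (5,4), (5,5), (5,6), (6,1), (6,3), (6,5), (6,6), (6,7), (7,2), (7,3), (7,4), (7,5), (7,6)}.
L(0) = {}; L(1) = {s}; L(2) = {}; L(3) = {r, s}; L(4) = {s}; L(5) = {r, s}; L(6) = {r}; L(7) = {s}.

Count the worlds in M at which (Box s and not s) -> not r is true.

Let φ = (Box s and not s) -> not r. Evaluate φ at each world:
  0 (successors {0, 6}): φ is true.
  1 (successors {0, 2, 5, 6}): φ is true.
  2 (successors {2, 5, 7}): φ is true.
  3 (successors {0, 3, 6}): φ is true.
  4 (successors {1, 2, 4, 6, 7}): φ is true.
  5 (successors {1, 2, 4, 5, 6}): φ is true.
  6 (successors {1, 3, 5, 6, 7}): φ is true.
  7 (successors {2, 3, 4, 5, 6}): φ is true.
For instance, at 7:
  At 7: Box s and not s is false, not r is true, so (Box s and not s) -> not r is true.
    At 7: Box s is false, not s is false, so Box s and not s is false.
      At 7: Box s requires s at every successor {2, 3, 4, 5, 6}.
        s fails at 2, so Box s is false at 7.
Satisfying worlds: {0, 1, 2, 3, 4, 5, 6, 7}

8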